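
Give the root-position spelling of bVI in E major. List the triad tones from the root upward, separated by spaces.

The root of bVI is the lowered 6th degree: C# becomes C. Stacking thirds in E minor on C gives C–E–G.

C E G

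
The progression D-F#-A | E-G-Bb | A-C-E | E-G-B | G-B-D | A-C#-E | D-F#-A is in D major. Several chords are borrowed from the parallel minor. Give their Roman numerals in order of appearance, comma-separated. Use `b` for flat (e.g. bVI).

The diatonic triads in D major are D, Em, F#m, G, A, Bm, C#dim. D–F#–A = D, E–G–B = Em, G–B–D = G and A–C#–E = A all belong to that set. E–G–Bb doesn't fit — on degree 2 D major would have Em (ii). Edim is the degree-2 chord of D minor, so it is the borrowed ii°. But A–C–E is foreign: the diatonic V on degree 5 is A, whereas Am comes from D minor. It is labeled v.

ii°, v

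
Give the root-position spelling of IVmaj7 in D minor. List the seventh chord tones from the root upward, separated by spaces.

G B D F#

The root, G, is scale degree 4 — the same note in D minor and D major; only the chord quality changes. Stacking thirds in D major on G gives G–B–D–F#.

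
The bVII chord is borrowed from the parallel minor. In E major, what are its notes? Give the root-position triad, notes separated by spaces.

D F# A

bVII is built on the lowered scale degree 7. In E major degree 7 is D#; lowered it becomes D. In E minor the chord on D is D–F#–A.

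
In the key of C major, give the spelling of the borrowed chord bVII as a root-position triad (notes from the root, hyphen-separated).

The root of bVII is the lowered 7th degree: B becomes Bb. Stacking thirds in C minor on Bb gives Bb–D–F.

Bb-D-F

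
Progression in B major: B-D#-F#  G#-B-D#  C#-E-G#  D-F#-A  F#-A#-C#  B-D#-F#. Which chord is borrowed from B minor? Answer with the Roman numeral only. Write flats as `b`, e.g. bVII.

bIII

B major has the diatonic set B, C#m, D#m, E, F#, G#m, A#dim. Of the given chords, B–D#–F# = B, G#–B–D# = G#m, C#–E–G# = C#m and F#–A#–C# = F# are diatonic. But D–F#–A is foreign: the diatonic iii on degree 3 is D#m, whereas D comes from B minor. It is labeled bIII.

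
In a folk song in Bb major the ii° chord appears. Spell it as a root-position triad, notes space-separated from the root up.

The root, C, is scale degree 2 — the same note in Bb major and Bb minor; only the chord quality changes. Stacking thirds in Bb minor on C gives C–Eb–Gb.

C Eb Gb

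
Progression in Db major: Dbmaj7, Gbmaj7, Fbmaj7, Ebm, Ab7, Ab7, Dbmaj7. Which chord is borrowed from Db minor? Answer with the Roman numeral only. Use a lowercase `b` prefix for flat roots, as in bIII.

bIIImaj7

In Db major the diatonic chords are Db, Ebm, Fm, Gb, Ab, Bbm, Cdim. Dbmaj7, Gbmaj7, Ebm and Ab7 all belong to that set. Fbmaj7 (Fb–Ab–Cb–Eb) doesn't fit — on degree 3 Db major would have Fm (iii). Fbmaj7 is the degree-3 chord of Db minor, so it is the borrowed bIIImaj7.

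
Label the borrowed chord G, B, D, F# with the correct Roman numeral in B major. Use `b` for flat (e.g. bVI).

bVImaj7

In B major scale degree 6 is G#; G is its lowered form, from B minor. Diatonically B major has G#m (vi) on that degree; G–B–D–F# is instead the major-seventh chord native to B minor, so it takes the label bVImaj7.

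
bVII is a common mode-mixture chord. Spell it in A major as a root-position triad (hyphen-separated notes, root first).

Scale degree 7 in A major is G#. bVII uses the lowered form, G, taken from A minor. In A minor the chord on G is G–B–D.

G-B-D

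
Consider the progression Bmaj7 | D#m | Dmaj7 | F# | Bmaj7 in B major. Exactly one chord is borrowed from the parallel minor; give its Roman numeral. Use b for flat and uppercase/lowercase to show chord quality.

B major has the diatonic set B, C#m, D#m, E, F#, G#m, A#dim. Of the given chords, Bmaj7, D#m and F# are diatonic. But Dmaj7 (D–F#–A–C#) is foreign: the diatonic iii on degree 3 is D#m, whereas Dmaj7 comes from B minor. It is labeled bIIImaj7.

bIIImaj7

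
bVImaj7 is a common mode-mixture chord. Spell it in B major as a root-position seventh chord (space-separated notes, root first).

The root of bVImaj7 is the lowered 6th degree: G# becomes G. In B minor the chord on G is G–B–D–F#.

G B D F#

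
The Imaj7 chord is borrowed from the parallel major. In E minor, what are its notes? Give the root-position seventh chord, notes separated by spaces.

E G# B D#

Imaj7 is built on scale degree 1, which is E in both E minor and its parallel. Building the major-seventh chord from the parallel major on E: E–G#–B–D#.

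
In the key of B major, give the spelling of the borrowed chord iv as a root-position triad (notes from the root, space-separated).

The root, E, is scale degree 4 — the same note in B major and B minor; only the chord quality changes. In B minor the chord on E is E–G–B.

E G B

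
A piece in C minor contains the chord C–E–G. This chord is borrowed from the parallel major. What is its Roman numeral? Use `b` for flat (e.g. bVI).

The root C is the diatonic 1st degree of C minor; the borrowing shows in the chord quality. Diatonically C minor has Cm (i) on that degree; C–E–G is instead the major chord native to C major, so it takes the label I.

I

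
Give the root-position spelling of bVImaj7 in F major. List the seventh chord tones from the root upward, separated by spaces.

Db F Ab C

The root of bVImaj7 is the lowered 6th degree: D becomes Db. Building the major-seventh chord from the parallel minor on Db: Db–F–Ab–C.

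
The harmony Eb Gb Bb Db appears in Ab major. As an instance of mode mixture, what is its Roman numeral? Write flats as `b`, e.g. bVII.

Eb is scale degree 5 in Ab major. Diatonically Ab major has Eb (V) on that degree; Eb–Gb–Bb–Db is instead the minor-seventh chord native to Ab minor, so it takes the label v7.

v7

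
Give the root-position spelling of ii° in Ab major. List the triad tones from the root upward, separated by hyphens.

Bb-Db-Fb

ii° is built on scale degree 2, which is Bb in both Ab major and its parallel. In Ab minor the chord on Bb is Bb–Db–Fb.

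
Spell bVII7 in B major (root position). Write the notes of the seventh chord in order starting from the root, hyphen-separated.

A-C#-E-G

The root of bVII7 is the lowered 7th degree: A# becomes A. Stacking thirds in B minor on A gives A–C#–E–G.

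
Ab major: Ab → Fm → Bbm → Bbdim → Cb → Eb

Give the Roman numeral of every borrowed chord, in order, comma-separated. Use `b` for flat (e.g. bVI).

ii°, bIII

In Ab major the diatonic chords are Ab, Bbm, Cm, Db, Eb, Fm, Gdim. Ab, Fm, Bbm and Eb are all diatonic. Bbdim (Bb–Db–Fb) doesn't fit — on degree 2 Ab major would have Bbm (ii). Bbdim is the degree-2 chord of Ab minor, so it is the borrowed ii°. But Cb (Cb–Eb–Gb) is foreign: the diatonic iii on degree 3 is Cm, whereas Cb comes from Ab minor. It is labeled bIII.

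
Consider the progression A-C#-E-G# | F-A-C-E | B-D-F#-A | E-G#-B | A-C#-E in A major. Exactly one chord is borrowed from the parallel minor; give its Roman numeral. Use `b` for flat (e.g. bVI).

bVImaj7

In A major the diatonic chords are A, Bm, C#m, D, E, F#m, G#dim. A–C#–E–G# = Amaj7, B–D–F#–A = Bm7, E–G#–B = E and A–C#–E = A all belong to that set. F–A–C–E is not: scale degree 6 in A major carries F#m (vi). In A minor the chord on that degree is Fmaj7, so here it functions as bVImaj7, borrowed from the parallel minor.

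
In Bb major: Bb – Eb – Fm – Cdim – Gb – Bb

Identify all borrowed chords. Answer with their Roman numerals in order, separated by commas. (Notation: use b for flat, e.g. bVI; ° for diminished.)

In Bb major the diatonic chords are Bb, Cm, Dm, Eb, F, Gm, Adim. Of the given chords, Bb and Eb are diatonic. But Fm (F–Ab–C) is foreign: the diatonic V on degree 5 is F, whereas Fm comes from Bb minor. It is labeled v. Cdim (C–Eb–Gb) is not: scale degree 2 in Bb major carries Cm (ii). In Bb minor the chord on that degree is Cdim, so here it functions as ii°, borrowed from the parallel minor. Gb (Gb–Bb–Db) is not: scale degree 6 in Bb major carries Gm (vi). In Bb minor the chord on that degree is Gb, so here it functions as bVI, borrowed from the parallel minor.

v, ii°, bVI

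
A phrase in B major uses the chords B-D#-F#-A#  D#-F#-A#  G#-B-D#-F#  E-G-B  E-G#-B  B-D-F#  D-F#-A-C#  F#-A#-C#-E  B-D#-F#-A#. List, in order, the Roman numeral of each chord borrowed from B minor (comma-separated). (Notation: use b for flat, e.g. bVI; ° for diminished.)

The diatonic triads in B major are B, C#m, D#m, E, F#, G#m, A#dim. B–D#–F#–A# = Bmaj7, D#–F#–A# = D#m, G#–B–D#–F# = G#m7, E–G#–B = E and F#–A#–C#–E = F#7 are all diatonic. E–G–B doesn't fit — on degree 4 B major would have E (IV). Em is the degree-4 chord of B minor, so it is the borrowed iv. B–D–F# is not: scale degree 1 in B major carries B (I). In B minor the chord on that degree is Bm, so here it functions as i, borrowed from the parallel minor. But D–F#–A–C# is foreign: the diatonic iii on degree 3 is D#m, whereas Dmaj7 comes from B minor. It is labeled bIIImaj7.

iv, i, bIIImaj7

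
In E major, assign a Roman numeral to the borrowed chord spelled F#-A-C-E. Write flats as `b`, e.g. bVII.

iiø7

The root F# is the diatonic 2nd degree of E major; the borrowing shows in the chord quality. Diatonically E major has F#m (ii) on that degree; F#–A–C–E is instead the half-diminished-seventh chord native to E minor, so it takes the label iiø7.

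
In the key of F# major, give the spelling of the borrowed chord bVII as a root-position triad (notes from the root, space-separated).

Scale degree 7 in F# major is E#. bVII uses the lowered form, E, taken from F# minor. Stacking thirds in F# minor on E gives E–G#–B.

E G# B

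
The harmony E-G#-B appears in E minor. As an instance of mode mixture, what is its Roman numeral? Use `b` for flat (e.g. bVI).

I

The root E is the diatonic 1st degree of E minor; the borrowing shows in the chord quality. The diatonic chord on degree 1 would be Em (i), but E–G#–B is the major chord from E major. As a borrowed chord it is labeled I.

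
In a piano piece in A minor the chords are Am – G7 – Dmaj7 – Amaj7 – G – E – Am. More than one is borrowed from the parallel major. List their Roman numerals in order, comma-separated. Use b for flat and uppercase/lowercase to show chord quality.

The diatonic triads in A minor (with V from harmonic minor) are Am, Bdim, C, Dm, E, F, G. Am, G7, G and E all belong to that set. Dmaj7 (D–F#–A–C#) doesn't fit — on degree 4 A minor would have Dm (iv). Dmaj7 is the degree-4 chord of A major, so it is the borrowed IVmaj7. Amaj7 (A–C#–E–G#) doesn't fit — on degree 1 A minor would have Am (i). Amaj7 is the degree-1 chord of A major, so it is the borrowed Imaj7.

IVmaj7, Imaj7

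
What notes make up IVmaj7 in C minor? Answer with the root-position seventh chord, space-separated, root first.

F A C E

The root, F, is scale degree 4 — the same note in C minor and C major; only the chord quality changes. Building the major-seventh chord from the parallel major on F: F–A–C–E.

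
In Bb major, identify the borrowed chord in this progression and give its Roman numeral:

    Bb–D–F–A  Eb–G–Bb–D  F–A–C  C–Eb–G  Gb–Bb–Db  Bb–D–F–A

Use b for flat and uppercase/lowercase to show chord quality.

bVI

In Bb major the diatonic chords are Bb, Cm, Dm, Eb, F, Gm, Adim. Bb–D–F–A = Bbmaj7, Eb–G–Bb–D = Ebmaj7, F–A–C = F and C–Eb–G = Cm are all diatonic. But Gb–Bb–Db is foreign: the diatonic vi on degree 6 is Gm, whereas Gb comes from Bb minor. It is labeled bVI.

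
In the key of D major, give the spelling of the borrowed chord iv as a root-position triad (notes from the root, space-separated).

G Bb D

iv is built on scale degree 4, which is G in both D major and its parallel. Stacking thirds in D minor on G gives G–Bb–D.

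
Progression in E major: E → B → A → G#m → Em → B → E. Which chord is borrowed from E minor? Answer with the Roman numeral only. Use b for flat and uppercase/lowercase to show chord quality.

i

In E major the diatonic chords are E, F#m, G#m, A, B, C#m, D#dim. E, B, A and G#m all belong to that set. Em (E–G–B) doesn't fit — on degree 1 E major would have E (I). Em is the degree-1 chord of E minor, so it is the borrowed i.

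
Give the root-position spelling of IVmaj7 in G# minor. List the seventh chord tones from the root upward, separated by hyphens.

The root, C#, is scale degree 4 — the same note in G# minor and G# major; only the chord quality changes. In G# major the chord on C# is C#–E#–G#–B#.

C#-E#-G#-B#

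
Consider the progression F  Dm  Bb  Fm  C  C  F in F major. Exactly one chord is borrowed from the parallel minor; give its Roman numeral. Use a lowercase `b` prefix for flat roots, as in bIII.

The diatonic triads in F major are F, Gm, Am, Bb, C, Dm, Edim. F, Dm, Bb and C are all diatonic. But Fm (F–Ab–C) is foreign: the diatonic I on degree 1 is F, whereas Fm comes from F minor. It is labeled i.

i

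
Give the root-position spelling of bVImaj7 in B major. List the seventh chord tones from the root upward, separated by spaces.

The root of bVImaj7 is the lowered 6th degree: G# becomes G. Building the major-seventh chord from the parallel minor on G: G–B–D–F#.

G B D F#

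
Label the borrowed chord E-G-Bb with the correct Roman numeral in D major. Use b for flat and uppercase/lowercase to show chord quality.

ii°

The root E is the diatonic 2nd degree of D major; the borrowing shows in the chord quality. Diatonically D major has Em (ii) on that degree; E–G–Bb is instead the diminished chord native to D minor, so it takes the label ii°.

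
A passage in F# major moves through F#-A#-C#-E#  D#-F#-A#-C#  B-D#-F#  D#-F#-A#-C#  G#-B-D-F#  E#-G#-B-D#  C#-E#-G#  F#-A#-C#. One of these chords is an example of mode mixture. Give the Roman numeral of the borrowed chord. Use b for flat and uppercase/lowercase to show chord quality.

iiø7

The diatonic triads in F# major are F#, G#m, A#m, B, C#, D#m, E#dim. F#–A#–C#–E# = F#maj7, D#–F#–A#–C# = D#m7, B–D#–F# = B, E#–G#–B–D# = E#m7b5, C#–E#–G# = C# and F#–A#–C# = F# are all diatonic. But G#–B–D–F# is foreign: the diatonic ii on degree 2 is G#m, whereas G#m7b5 comes from F# minor. It is labeled iiø7.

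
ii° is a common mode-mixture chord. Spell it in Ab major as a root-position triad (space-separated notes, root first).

The root, Bb, is scale degree 2 — the same note in Ab major and Ab minor; only the chord quality changes. In Ab minor the chord on Bb is Bb–Db–Fb.

Bb Db Fb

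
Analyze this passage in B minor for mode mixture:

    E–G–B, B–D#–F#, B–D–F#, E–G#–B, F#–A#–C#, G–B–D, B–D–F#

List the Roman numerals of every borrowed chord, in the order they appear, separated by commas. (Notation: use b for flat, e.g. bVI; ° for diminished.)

B minor has the diatonic set Bm, C#dim, D, Em, F#, G, A (with V from harmonic minor). E–G–B = Em, B–D–F# = Bm, F#–A#–C# = F# and G–B–D = G all belong to that set. But B–D#–F# is foreign: the diatonic i on degree 1 is Bm, whereas B comes from B major. It is labeled I. E–G#–B doesn't fit — on degree 4 B minor would have Em (iv). E is the degree-4 chord of B major, so it is the borrowed IV.

I, IV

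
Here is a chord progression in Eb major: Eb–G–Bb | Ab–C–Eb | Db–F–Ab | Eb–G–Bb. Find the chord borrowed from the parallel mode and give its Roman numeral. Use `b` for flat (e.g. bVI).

The diatonic triads in Eb major are Eb, Fm, Gm, Ab, Bb, Cm, Ddim. Of the given chords, Eb–G–Bb = Eb and Ab–C–Eb = Ab are diatonic. Db–F–Ab is not: scale degree 7 in Eb major carries Ddim (vii°). In Eb minor the chord on that degree is Db, so here it functions as bVII, borrowed from the parallel minor.

bVII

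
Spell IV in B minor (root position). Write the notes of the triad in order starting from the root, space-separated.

IV is built on scale degree 4, which is E in both B minor and its parallel. In B major the chord on E is E–G#–B.

E G# B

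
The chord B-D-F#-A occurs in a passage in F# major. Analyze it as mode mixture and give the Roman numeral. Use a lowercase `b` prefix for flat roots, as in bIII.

iv7

The root B is the diatonic 4th degree of F# major; the borrowing shows in the chord quality. B–D–F#–A is a minor-seventh chord — the form found in F# minor, not the diatonic IV (B). Borrowed into F# major it is written iv7.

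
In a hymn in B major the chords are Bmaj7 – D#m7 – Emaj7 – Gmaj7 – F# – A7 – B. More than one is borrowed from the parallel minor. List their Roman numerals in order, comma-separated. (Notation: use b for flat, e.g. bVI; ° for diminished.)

bVImaj7, bVII7

In B major the diatonic chords are B, C#m, D#m, E, F#, G#m, A#dim. Of the given chords, Bmaj7, D#m7, Emaj7, F# and B are diatonic. Gmaj7 (G–B–D–F#) is not: scale degree 6 in B major carries G#m (vi). In B minor the chord on that degree is Gmaj7, so here it functions as bVImaj7, borrowed from the parallel minor. A7 (A–C#–E–G) doesn't fit — on degree 7 B major would have A#dim (vii°). A7 is the degree-7 chord of B minor, so it is the borrowed bVII7.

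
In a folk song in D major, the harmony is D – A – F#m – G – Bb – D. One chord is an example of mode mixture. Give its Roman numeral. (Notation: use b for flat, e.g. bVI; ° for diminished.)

The diatonic triads in D major are D, Em, F#m, G, A, Bm, C#dim. D, A, F#m and G all belong to that set. Bb (Bb–D–F) doesn't fit — on degree 6 D major would have Bm (vi). Bb is the degree-6 chord of D minor, so it is the borrowed bVI.

bVI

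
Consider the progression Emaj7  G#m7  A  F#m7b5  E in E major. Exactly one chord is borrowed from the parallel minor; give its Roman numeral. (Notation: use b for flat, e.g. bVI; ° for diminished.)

iiø7

E major has the diatonic set E, F#m, G#m, A, B, C#m, D#dim. Of the given chords, Emaj7, G#m7, A and E are diatonic. F#m7b5 (F#–A–C–E) is not: scale degree 2 in E major carries F#m (ii). In E minor the chord on that degree is F#m7b5, so here it functions as iiø7, borrowed from the parallel minor.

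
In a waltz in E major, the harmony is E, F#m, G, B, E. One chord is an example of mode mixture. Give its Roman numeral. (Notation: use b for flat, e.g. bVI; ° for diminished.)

The diatonic triads in E major are E, F#m, G#m, A, B, C#m, D#dim. Of the given chords, E, F#m and B are diatonic. But G (G–B–D) is foreign: the diatonic iii on degree 3 is G#m, whereas G comes from E minor. It is labeled bIII.

bIII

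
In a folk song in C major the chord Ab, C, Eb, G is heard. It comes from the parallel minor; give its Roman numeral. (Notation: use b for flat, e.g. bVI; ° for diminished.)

bVImaj7

Ab is the lowered form of scale degree 6 in C major (the diatonic degree 6 is A). Diatonically C major has Am (vi) on that degree; Ab–C–Eb–G is instead the major-seventh chord native to C minor, so it takes the label bVImaj7.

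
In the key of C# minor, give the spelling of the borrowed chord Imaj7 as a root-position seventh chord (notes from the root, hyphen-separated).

C#-E#-G#-B#

Imaj7 is built on scale degree 1, which is C# in both C# minor and its parallel. In C# major the chord on C# is C#–E#–G#–B#.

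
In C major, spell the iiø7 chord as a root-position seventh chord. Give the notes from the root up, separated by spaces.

D F Ab C

The root, D, is scale degree 2 — the same note in C major and C minor; only the chord quality changes. In C minor the chord on D is D–F–Ab–C.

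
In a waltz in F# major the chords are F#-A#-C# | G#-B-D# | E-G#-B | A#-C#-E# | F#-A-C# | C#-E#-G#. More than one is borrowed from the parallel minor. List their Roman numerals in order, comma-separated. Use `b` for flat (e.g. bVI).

bVII, i

The diatonic triads in F# major are F#, G#m, A#m, B, C#, D#m, E#dim. F#–A#–C# = F#, G#–B–D# = G#m, A#–C#–E# = A#m and C#–E#–G# = C# all belong to that set. E–G#–B is not: scale degree 7 in F# major carries E#dim (vii°). In F# minor the chord on that degree is E, so here it functions as bVII, borrowed from the parallel minor. F#–A–C# is not: scale degree 1 in F# major carries F# (I). In F# minor the chord on that degree is F#m, so here it functions as i, borrowed from the parallel minor.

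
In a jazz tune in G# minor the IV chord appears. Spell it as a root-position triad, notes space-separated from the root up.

The root, C#, is scale degree 4 — the same note in G# minor and G# major; only the chord quality changes. Building the major chord from the parallel major on C#: C#–E#–G#.

C# E# G#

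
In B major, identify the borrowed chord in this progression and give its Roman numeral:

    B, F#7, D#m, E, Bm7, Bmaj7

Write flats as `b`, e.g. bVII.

In B major the diatonic chords are B, C#m, D#m, E, F#, G#m, A#dim. B, F#7, D#m, E and Bmaj7 are all diatonic. But Bm7 (B–D–F#–A) is foreign: the diatonic I on degree 1 is B, whereas Bm7 comes from B minor. It is labeled i7.

i7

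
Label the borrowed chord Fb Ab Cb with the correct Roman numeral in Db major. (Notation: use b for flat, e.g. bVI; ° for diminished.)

In Db major scale degree 3 is F; Fb is its lowered form, from Db minor. The diatonic chord on degree 3 would be Fm (iii), but Fb–Ab–Cb is the major chord from Db minor. As a borrowed chord it is labeled bIII.

bIII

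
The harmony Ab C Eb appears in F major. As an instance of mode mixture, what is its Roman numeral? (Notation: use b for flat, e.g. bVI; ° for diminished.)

bIII

Ab is the lowered form of scale degree 3 in F major (the diatonic degree 3 is A). Ab–C–Eb is a major chord — the form found in F minor, not the diatonic iii (Am). Borrowed into F major it is written bIII.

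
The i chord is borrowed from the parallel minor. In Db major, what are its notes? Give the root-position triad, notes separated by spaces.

Db Fb Ab

The root, Db, is scale degree 1 — the same note in Db major and Db minor; only the chord quality changes. In Db minor the chord on Db is Db–Fb–Ab.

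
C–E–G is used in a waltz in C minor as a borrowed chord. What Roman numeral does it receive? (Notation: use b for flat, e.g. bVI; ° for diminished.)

The root C is the diatonic 1st degree of C minor; the borrowing shows in the chord quality. Diatonically C minor has Cm (i) on that degree; C–E–G is instead the major chord native to C major, so it takes the label I.

I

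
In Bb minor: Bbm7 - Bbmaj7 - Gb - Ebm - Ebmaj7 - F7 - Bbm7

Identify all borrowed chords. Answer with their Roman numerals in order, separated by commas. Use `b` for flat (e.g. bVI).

In Bb minor (with V from harmonic minor) the diatonic chords are Bbm, Cdim, Db, Ebm, F, Gb, Ab. Bbm7, Gb, Ebm and F7 all belong to that set. But Bbmaj7 (Bb–D–F–A) is foreign: the diatonic i on degree 1 is Bbm, whereas Bbmaj7 comes from Bb major. It is labeled Imaj7. Ebmaj7 (Eb–G–Bb–D) is not: scale degree 4 in Bb minor carries Ebm (iv). In Bb major the chord on that degree is Ebmaj7, so here it functions as IVmaj7, borrowed from the parallel major.

Imaj7, IVmaj7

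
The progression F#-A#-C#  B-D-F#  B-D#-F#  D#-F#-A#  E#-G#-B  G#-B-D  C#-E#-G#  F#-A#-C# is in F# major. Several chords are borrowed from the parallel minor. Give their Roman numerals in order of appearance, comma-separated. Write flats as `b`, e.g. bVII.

iv, ii°

In F# major the diatonic chords are F#, G#m, A#m, B, C#, D#m, E#dim. F#–A#–C# = F#, B–D#–F# = B, D#–F#–A# = D#m, E#–G#–B = E#dim and C#–E#–G# = C# all belong to that set. B–D–F# doesn't fit — on degree 4 F# major would have B (IV). Bm is the degree-4 chord of F# minor, so it is the borrowed iv. But G#–B–D is foreign: the diatonic ii on degree 2 is G#m, whereas G#dim comes from F# minor. It is labeled ii°.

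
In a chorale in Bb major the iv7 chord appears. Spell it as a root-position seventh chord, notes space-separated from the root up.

iv7 is built on scale degree 4, which is Eb in both Bb major and its parallel. Building the minor-seventh chord from the parallel minor on Eb: Eb–Gb–Bb–Db.

Eb Gb Bb Db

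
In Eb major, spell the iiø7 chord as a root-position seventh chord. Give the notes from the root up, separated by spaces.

iiø7 is built on scale degree 2, which is F in both Eb major and its parallel. Stacking thirds in Eb minor on F gives F–Ab–Cb–Eb.

F Ab Cb Eb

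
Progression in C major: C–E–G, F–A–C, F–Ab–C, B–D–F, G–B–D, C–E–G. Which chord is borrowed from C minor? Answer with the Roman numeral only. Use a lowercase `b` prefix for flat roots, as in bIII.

iv

C major has the diatonic set C, Dm, Em, F, G, Am, Bdim. Of the given chords, C–E–G = C, F–A–C = F, B–D–F = Bdim and G–B–D = G are diatonic. F–Ab–C is not: scale degree 4 in C major carries F (IV). In C minor the chord on that degree is Fm, so here it functions as iv, borrowed from the parallel minor.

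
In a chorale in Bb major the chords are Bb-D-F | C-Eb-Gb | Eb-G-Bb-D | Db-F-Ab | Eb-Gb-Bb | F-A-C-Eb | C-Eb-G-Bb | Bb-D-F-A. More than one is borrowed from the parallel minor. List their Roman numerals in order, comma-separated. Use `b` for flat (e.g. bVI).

Bb major has the diatonic set Bb, Cm, Dm, Eb, F, Gm, Adim. Bb–D–F = Bb, Eb–G–Bb–D = Ebmaj7, F–A–C–Eb = F7, C–Eb–G–Bb = Cm7 and Bb–D–F–A = Bbmaj7 are all diatonic. C–Eb–Gb is not: scale degree 2 in Bb major carries Cm (ii). In Bb minor the chord on that degree is Cdim, so here it functions as ii°, borrowed from the parallel minor. Db–F–Ab doesn't fit — on degree 3 Bb major would have Dm (iii). Db is the degree-3 chord of Bb minor, so it is the borrowed bIII. Eb–Gb–Bb doesn't fit — on degree 4 Bb major would have Eb (IV). Ebm is the degree-4 chord of Bb minor, so it is the borrowed iv.

ii°, bIII, iv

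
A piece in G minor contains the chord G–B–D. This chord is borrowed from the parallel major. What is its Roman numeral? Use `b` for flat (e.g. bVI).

G is scale degree 1 in G minor. The diatonic chord on degree 1 would be Gm (i), but G–B–D is the major chord from G major. As a borrowed chord it is labeled I.

I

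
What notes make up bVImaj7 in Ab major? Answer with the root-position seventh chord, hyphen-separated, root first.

Fb-Ab-Cb-Eb

Scale degree 6 in Ab major is F. bVImaj7 uses the lowered form, Fb, taken from Ab minor. In Ab minor the chord on Fb is Fb–Ab–Cb–Eb.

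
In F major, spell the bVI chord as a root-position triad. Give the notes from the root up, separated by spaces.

The root of bVI is the lowered 6th degree: D becomes Db. Stacking thirds in F minor on Db gives Db–F–Ab.

Db F Ab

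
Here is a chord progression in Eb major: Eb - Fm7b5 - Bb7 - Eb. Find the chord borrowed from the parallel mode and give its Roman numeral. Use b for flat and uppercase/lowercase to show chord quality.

iiø7

In Eb major the diatonic chords are Eb, Fm, Gm, Ab, Bb, Cm, Ddim. Eb and Bb7 both belong to that set. Fm7b5 (F–Ab–Cb–Eb) is not: scale degree 2 in Eb major carries Fm (ii). In Eb minor the chord on that degree is Fm7b5, so here it functions as iiø7, borrowed from the parallel minor.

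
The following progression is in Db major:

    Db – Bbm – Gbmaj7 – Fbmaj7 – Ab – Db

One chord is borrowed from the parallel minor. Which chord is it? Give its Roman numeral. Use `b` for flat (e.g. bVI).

Db major has the diatonic set Db, Ebm, Fm, Gb, Ab, Bbm, Cdim. Of the given chords, Db, Bbm, Gbmaj7 and Ab are diatonic. Fbmaj7 (Fb–Ab–Cb–Eb) is not: scale degree 3 in Db major carries Fm (iii). In Db minor the chord on that degree is Fbmaj7, so here it functions as bIIImaj7, borrowed from the parallel minor.

bIIImaj7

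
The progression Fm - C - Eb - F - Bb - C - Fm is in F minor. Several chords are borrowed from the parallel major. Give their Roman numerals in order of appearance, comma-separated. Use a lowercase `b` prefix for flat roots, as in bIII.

In F minor (with V from harmonic minor) the diatonic chords are Fm, Gdim, Ab, Bbm, C, Db, Eb. Of the given chords, Fm, C and Eb are diatonic. But F (F–A–C) is foreign: the diatonic i on degree 1 is Fm, whereas F comes from F major. It is labeled I. Bb (Bb–D–F) doesn't fit — on degree 4 F minor would have Bbm (iv). Bb is the degree-4 chord of F major, so it is the borrowed IV.

I, IV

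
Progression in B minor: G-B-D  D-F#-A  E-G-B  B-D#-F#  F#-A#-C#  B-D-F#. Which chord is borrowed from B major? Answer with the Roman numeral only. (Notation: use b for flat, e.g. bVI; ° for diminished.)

In B minor (with V from harmonic minor) the diatonic chords are Bm, C#dim, D, Em, F#, G, A. Of the given chords, G–B–D = G, D–F#–A = D, E–G–B = Em, F#–A#–C# = F# and B–D–F# = Bm are diatonic. But B–D#–F# is foreign: the diatonic i on degree 1 is Bm, whereas B comes from B major. It is labeled I.

I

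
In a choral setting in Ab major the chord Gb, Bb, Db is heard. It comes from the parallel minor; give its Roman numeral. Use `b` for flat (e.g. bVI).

bVII

The root Gb is the lowered 7th scale degree — diatonically Ab major has G there. Gb–Bb–Db is a major chord — the form found in Ab minor, not the diatonic vii° (Gdim). Borrowed into Ab major it is written bVII.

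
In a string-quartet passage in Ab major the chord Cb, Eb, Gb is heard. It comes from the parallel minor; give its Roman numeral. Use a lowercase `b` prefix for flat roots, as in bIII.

In Ab major scale degree 3 is C; Cb is its lowered form, from Ab minor. The diatonic chord on degree 3 would be Cm (iii), but Cb–Eb–Gb is the major chord from Ab minor. As a borrowed chord it is labeled bIII.

bIII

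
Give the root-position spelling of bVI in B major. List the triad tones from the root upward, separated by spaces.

bVI is built on the lowered scale degree 6. In B major degree 6 is G#; lowered it becomes G. Stacking thirds in B minor on G gives G–B–D.

G B D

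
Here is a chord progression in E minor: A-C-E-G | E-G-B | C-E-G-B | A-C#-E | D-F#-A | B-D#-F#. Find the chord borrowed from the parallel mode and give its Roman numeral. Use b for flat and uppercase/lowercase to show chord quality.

The diatonic triads in E minor (with V from harmonic minor) are Em, F#dim, G, Am, B, C, D. A–C–E–G = Am7, E–G–B = Em, C–E–G–B = Cmaj7, D–F#–A = D and B–D#–F# = B all belong to that set. A–C#–E doesn't fit — on degree 4 E minor would have Am (iv). A is the degree-4 chord of E major, so it is the borrowed IV.

IV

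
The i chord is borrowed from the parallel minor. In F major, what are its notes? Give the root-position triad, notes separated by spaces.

F Ab C

i is built on scale degree 1, which is F in both F major and its parallel. In F minor the chord on F is F–Ab–C.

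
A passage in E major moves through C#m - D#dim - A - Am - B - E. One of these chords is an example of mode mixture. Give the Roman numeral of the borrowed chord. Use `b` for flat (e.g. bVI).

iv

In E major the diatonic chords are E, F#m, G#m, A, B, C#m, D#dim. Of the given chords, C#m, D#dim, A, B and E are diatonic. Am (A–C–E) doesn't fit — on degree 4 E major would have A (IV). Am is the degree-4 chord of E minor, so it is the borrowed iv.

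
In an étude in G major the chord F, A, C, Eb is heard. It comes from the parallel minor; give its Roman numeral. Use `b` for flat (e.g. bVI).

The root F is the lowered 7th scale degree — diatonically G major has F# there. The diatonic chord on degree 7 would be F#dim (vii°), but F–A–C–Eb is the dominant-seventh chord from G minor. As a borrowed chord it is labeled bVII7.

bVII7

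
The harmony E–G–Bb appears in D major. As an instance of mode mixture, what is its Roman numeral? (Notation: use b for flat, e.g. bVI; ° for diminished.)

ii°

The root E is the diatonic 2nd degree of D major; the borrowing shows in the chord quality. The diatonic chord on degree 2 would be Em (ii), but E–G–Bb is the diminished chord from D minor. As a borrowed chord it is labeled ii°.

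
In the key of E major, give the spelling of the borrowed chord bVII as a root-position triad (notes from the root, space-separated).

D F# A

The root of bVII is the lowered 7th degree: D# becomes D. Stacking thirds in E minor on D gives D–F#–A.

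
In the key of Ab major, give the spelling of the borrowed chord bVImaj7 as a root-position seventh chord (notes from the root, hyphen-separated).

Fb-Ab-Cb-Eb

Scale degree 6 in Ab major is F. bVImaj7 uses the lowered form, Fb, taken from Ab minor. Stacking thirds in Ab minor on Fb gives Fb–Ab–Cb–Eb.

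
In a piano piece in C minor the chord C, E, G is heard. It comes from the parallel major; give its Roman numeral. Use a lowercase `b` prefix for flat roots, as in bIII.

C is scale degree 1 in C minor. Diatonically C minor has Cm (i) on that degree; C–E–G is instead the major chord native to C major, so it takes the label I.

I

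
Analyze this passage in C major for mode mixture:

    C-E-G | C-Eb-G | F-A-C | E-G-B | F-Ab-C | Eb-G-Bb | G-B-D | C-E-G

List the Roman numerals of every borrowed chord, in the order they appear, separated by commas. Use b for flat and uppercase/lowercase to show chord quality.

In C major the diatonic chords are C, Dm, Em, F, G, Am, Bdim. C–E–G = C, F–A–C = F, E–G–B = Em and G–B–D = G are all diatonic. C–Eb–G doesn't fit — on degree 1 C major would have C (I). Cm is the degree-1 chord of C minor, so it is the borrowed i. But F–Ab–C is foreign: the diatonic IV on degree 4 is F, whereas Fm comes from C minor. It is labeled iv. But Eb–G–Bb is foreign: the diatonic iii on degree 3 is Em, whereas Eb comes from C minor. It is labeled bIII.

i, iv, bIII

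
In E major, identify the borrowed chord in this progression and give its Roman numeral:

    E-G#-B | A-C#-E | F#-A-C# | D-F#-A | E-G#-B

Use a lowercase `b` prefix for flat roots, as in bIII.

bVII

The diatonic triads in E major are E, F#m, G#m, A, B, C#m, D#dim. E–G#–B = E, A–C#–E = A and F#–A–C# = F#m all belong to that set. But D–F#–A is foreign: the diatonic vii° on degree 7 is D#dim, whereas D comes from E minor. It is labeled bVII.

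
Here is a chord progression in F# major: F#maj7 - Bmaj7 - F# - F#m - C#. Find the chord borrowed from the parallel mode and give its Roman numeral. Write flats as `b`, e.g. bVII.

In F# major the diatonic chords are F#, G#m, A#m, B, C#, D#m, E#dim. F#maj7, Bmaj7, F# and C# are all diatonic. F#m (F#–A–C#) is not: scale degree 1 in F# major carries F# (I). In F# minor the chord on that degree is F#m, so here it functions as i, borrowed from the parallel minor.

i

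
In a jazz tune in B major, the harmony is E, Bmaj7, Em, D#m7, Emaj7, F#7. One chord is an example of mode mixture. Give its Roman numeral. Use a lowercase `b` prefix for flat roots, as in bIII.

iv

The diatonic triads in B major are B, C#m, D#m, E, F#, G#m, A#dim. E, Bmaj7, D#m7, Emaj7 and F#7 are all diatonic. Em (E–G–B) doesn't fit — on degree 4 B major would have E (IV). Em is the degree-4 chord of B minor, so it is the borrowed iv.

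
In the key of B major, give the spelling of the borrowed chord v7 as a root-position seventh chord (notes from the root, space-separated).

v7 is built on scale degree 5, which is F# in both B major and its parallel. Stacking thirds in B minor on F# gives F#–A–C#–E.

F# A C# E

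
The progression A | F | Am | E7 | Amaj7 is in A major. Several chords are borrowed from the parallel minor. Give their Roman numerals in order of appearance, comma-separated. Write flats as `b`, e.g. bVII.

A major has the diatonic set A, Bm, C#m, D, E, F#m, G#dim. A, E7 and Amaj7 all belong to that set. F (F–A–C) doesn't fit — on degree 6 A major would have F#m (vi). F is the degree-6 chord of A minor, so it is the borrowed bVI. Am (A–C–E) doesn't fit — on degree 1 A major would have A (I). Am is the degree-1 chord of A minor, so it is the borrowed i.

bVI, i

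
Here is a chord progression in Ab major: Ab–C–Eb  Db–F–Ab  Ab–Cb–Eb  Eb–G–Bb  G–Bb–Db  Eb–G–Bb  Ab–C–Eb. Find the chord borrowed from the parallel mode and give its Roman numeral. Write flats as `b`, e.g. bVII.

Ab major has the diatonic set Ab, Bbm, Cm, Db, Eb, Fm, Gdim. Of the given chords, Ab–C–Eb = Ab, Db–F–Ab = Db, Eb–G–Bb = Eb and G–Bb–Db = Gdim are diatonic. Ab–Cb–Eb is not: scale degree 1 in Ab major carries Ab (I). In Ab minor the chord on that degree is Abm, so here it functions as i, borrowed from the parallel minor.

i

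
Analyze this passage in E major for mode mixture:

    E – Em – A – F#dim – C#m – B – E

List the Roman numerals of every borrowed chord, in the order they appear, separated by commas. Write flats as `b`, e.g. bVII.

In E major the diatonic chords are E, F#m, G#m, A, B, C#m, D#dim. Of the given chords, E, A, C#m and B are diatonic. Em (E–G–B) doesn't fit — on degree 1 E major would have E (I). Em is the degree-1 chord of E minor, so it is the borrowed i. F#dim (F#–A–C) doesn't fit — on degree 2 E major would have F#m (ii). F#dim is the degree-2 chord of E minor, so it is the borrowed ii°.

i, ii°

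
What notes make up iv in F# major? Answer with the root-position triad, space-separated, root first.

iv is built on scale degree 4, which is B in both F# major and its parallel. Building the minor chord from the parallel minor on B: B–D–F#.

B D F#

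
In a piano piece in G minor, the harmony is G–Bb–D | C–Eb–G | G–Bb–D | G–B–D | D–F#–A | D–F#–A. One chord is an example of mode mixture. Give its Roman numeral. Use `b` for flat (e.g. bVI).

G minor has the diatonic set Gm, Adim, Bb, Cm, D, Eb, F (with V from harmonic minor). Of the given chords, G–Bb–D = Gm, C–Eb–G = Cm and D–F#–A = D are diatonic. G–B–D is not: scale degree 1 in G minor carries Gm (i). In G major the chord on that degree is G, so here it functions as I, borrowed from the parallel major.

I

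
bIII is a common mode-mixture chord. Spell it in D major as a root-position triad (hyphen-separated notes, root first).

F-A-C

Scale degree 3 in D major is F#. bIII uses the lowered form, F, taken from D minor. In D minor the chord on F is F–A–C.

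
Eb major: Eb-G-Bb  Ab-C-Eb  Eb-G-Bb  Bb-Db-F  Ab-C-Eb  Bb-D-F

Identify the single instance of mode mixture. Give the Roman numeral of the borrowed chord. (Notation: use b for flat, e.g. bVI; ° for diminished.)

The diatonic triads in Eb major are Eb, Fm, Gm, Ab, Bb, Cm, Ddim. Of the given chords, Eb–G–Bb = Eb, Ab–C–Eb = Ab and Bb–D–F = Bb are diatonic. Bb–Db–F is not: scale degree 5 in Eb major carries Bb (V). In Eb minor the chord on that degree is Bbm, so here it functions as v, borrowed from the parallel minor.

v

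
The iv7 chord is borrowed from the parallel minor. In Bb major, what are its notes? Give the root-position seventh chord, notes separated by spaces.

iv7 is built on scale degree 4, which is Eb in both Bb major and its parallel. In Bb minor the chord on Eb is Eb–Gb–Bb–Db.

Eb Gb Bb Db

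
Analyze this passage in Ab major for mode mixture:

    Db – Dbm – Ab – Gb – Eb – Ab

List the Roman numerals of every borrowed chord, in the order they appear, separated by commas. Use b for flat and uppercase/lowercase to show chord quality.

iv, bVII

The diatonic triads in Ab major are Ab, Bbm, Cm, Db, Eb, Fm, Gdim. Db, Ab and Eb are all diatonic. Dbm (Db–Fb–Ab) is not: scale degree 4 in Ab major carries Db (IV). In Ab minor the chord on that degree is Dbm, so here it functions as iv, borrowed from the parallel minor. Gb (Gb–Bb–Db) doesn't fit — on degree 7 Ab major would have Gdim (vii°). Gb is the degree-7 chord of Ab minor, so it is the borrowed bVII.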